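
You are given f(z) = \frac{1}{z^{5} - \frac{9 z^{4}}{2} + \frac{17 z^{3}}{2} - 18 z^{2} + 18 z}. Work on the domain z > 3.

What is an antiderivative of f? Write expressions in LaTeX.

Factor the denominator (z \left(z - 3\right) \left(2 z - 3\right) \left(z^{2} + 4\right)) and decompose: f = - \frac{z - 36}{650 \left(z^{2} + 4\right)} - \frac{32}{225 \left(2 z - 3\right)} + \frac{2}{117 \left(z - 3\right)} + \frac{1}{18 z}; each piece integrates to a log, atan, or power term.
Check: d/dz[\frac{\log{\left(z \right)}}{18} + \frac{2 \log{\left(z - 3 \right)}}{117} - \frac{16 \log{\left(z - \frac{3}{2} \right)}}{225} - \frac{\log{\left(z^{2} + 4 \right)}}{1300} + \frac{9 \operatorname{atan}{\left(\frac{z}{2} \right)}}{325}] = \frac{2}{2 z^{5} - 9 z^{4} + 17 z^{3} - 36 z^{2} + 36 z}, which equals f(z).

An antiderivative is F(z) = \frac{\log{\left(z \right)}}{18} + \frac{2 \log{\left(z - 3 \right)}}{117} - \frac{16 \log{\left(z - \frac{3}{2} \right)}}{225} - \frac{\log{\left(z^{2} + 4 \right)}}{1300} + \frac{9 \operatorname{atan}{\left(\frac{z}{2} \right)}}{325}.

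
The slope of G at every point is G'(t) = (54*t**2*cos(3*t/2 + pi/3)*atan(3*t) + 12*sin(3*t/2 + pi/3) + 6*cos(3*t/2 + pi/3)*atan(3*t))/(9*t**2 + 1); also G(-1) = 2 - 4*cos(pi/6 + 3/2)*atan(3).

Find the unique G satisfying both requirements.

G'(t) has the shape u'v + uv' for u = 4*atan(3*t) and v = sin(3*t/2 + pi/3) — it is the derivative of the product u*v.
A general antiderivative is 4*sin(3*t/2 + pi/3)*atan(3*t) + C.
The condition gives C = 2 - 4*cos(pi/6 + 3/2)*atan(3) - (-4*cos(pi/6 + 3/2)*atan(3)) = 2.
So G(t) = 4*sin(3*t/2 + pi/3)*atan(3*t) + 2.
Check: d/dt[4*sin(3*t/2 + pi/3)*atan(3*t) + 2] = (54*t**2*cos(3*t/2 + pi/3)*atan(3*t) + 12*sin(3*t/2 + pi/3) + 6*cos(3*t/2 + pi/3)*atan(3*t))/(9*t**2 + 1) = G'(t).

G(t) = 4*sin(3*t/2 + pi/3)*atan(3*t) + 2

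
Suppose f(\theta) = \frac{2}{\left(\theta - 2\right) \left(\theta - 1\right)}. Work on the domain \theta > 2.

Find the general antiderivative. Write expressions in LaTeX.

The denominator factors as \left(\theta - 2\right) \left(\theta - 1\right); partial fractions split f into directly integrable pieces: - \frac{2}{\theta - 1} + \frac{2}{\theta - 2}.
Check: d/d\theta[2 \log{\left(\theta - 2 \right)} - 2 \log{\left(\theta - 1 \right)}] = \frac{2}{\theta^{2} - 3 \theta + 2}, which equals f(\theta).

F(\theta) = 2 \log{\left(\theta - 2 \right)} - 2 \log{\left(\theta - 1 \right)} + C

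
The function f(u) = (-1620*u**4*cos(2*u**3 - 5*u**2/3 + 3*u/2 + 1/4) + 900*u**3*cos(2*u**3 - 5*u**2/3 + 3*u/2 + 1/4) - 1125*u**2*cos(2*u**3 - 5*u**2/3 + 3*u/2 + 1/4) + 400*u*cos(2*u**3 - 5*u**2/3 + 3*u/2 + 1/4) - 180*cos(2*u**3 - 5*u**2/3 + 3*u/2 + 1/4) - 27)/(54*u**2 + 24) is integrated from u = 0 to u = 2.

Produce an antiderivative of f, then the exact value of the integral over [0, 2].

Check any antiderivative F(u) by computing F'(u) and comparing it with f(u).
F(u) = -5*sin(2*u**3 - 5*u**2/3 + 3*u/2 + 1/4) - 3*atan(3*u/2)/4 is an antiderivative of f.
Check: d/du[-5*sin(2*u**3 - 5*u**2/3 + 3*u/2 + 1/4) - 3*atan(3*u/2)/4] = (-1620*u**4*cos(2*u**3 - 5*u**2/3 + 3*u/2 + 1/4) + 900*u**3*cos(2*u**3 - 5*u**2/3 + 3*u/2 + 1/4) - 1125*u**2*cos(2*u**3 - 5*u**2/3 + 3*u/2 + 1/4) + 400*u*cos(2*u**3 - 5*u**2/3 + 3*u/2 + 1/4) - 180*cos(2*u**3 - 5*u**2/3 + 3*u/2 + 1/4) - 27)/(54*u**2 + 24) = f(u).
F(2) = -3*atan(3)/4 - 5*sin(151/12); F(0) = -5*sin(1/4).
Integral = F(2) - F(0) = -3*atan(3)/4 - 5*sin(151/12) + 5*sin(1/4).

Antiderivative: F(u) = -5*sin(2*u**3 - 5*u**2/3 + 3*u/2 + 1/4) - 3*atan(3*u/2)/4; value = -3*atan(3)/4 - 5*sin(151/12) + 5*sin(1/4)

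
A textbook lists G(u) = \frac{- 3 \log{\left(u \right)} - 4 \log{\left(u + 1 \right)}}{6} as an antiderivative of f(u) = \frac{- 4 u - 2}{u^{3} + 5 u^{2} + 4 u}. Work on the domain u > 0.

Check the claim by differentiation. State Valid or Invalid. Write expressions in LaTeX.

d/du[G] = \frac{- 7 u - 3}{6 u^{2} + 6 u}
d/du[G] - f(u) = - \frac{7}{6 u + 24} != 0.

Invalid: d/du[G] - f = - \frac{7}{6 u + 24}, which is not 0.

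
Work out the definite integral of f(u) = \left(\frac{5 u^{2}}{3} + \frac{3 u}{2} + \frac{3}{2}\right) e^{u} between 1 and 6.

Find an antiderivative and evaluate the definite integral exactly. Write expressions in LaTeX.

Recognize the product-rule pattern: f = v'r + vr' with v = \frac{5 u^{2}}{3} - \frac{11 u}{6} + \frac{10}{3}, r = e^{u}, so integration by parts undoes it.
F(u) = \frac{\left(10 u^{2} - 11 u + 20\right) e^{u}}{6} is an antiderivative of f.
Check: d/du[\frac{\left(10 u^{2} - 11 u + 20\right) e^{u}}{6}] = \frac{5 u^{2} e^{u}}{3} + \frac{3 u e^{u}}{2} + \frac{3 e^{u}}{2}, which equals f(u).
F(6) = \frac{157 e^{6}}{3}; F(1) = \frac{19 e}{6}.
Integral = F(6) - F(1) = - \frac{19 e}{6} + \frac{157 e^{6}}{3}.

Antiderivative: F(u) = \frac{\left(10 u^{2} - 11 u + 20\right) e^{u}}{6}; value = - \frac{19 e}{6} + \frac{157 e^{6}}{3}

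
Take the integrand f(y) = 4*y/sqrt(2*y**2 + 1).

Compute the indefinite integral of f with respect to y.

F(y) = 2*sqrt(2*y**2 + 1) + C

f matches the chain-rule pattern g'(h)*h' with inner function h(y) = 2*y**2 + 1; substituting u = h(y) collapses the integral.
Check: d/dy[2*sqrt(2*y**2 + 1)] = 4*y/sqrt(2*y**2 + 1) = f(y).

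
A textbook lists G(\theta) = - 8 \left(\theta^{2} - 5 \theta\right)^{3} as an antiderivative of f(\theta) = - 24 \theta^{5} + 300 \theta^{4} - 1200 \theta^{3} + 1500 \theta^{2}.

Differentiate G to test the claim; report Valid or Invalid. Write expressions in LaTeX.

d/d\theta[G] = - 48 \theta^{5} + 600 \theta^{4} - 2400 \theta^{3} + 3000 \theta^{2}
d/d\theta[G] - f(\theta) = - 24 \theta^{5} + 300 \theta^{4} - 1200 \theta^{3} + 1500 \theta^{2} != 0.

Invalid: d/d\theta[G] - f = - 24 \theta^{5} + 300 \theta^{4} - 1200 \theta^{3} + 1500 \theta^{2}, which is not 0.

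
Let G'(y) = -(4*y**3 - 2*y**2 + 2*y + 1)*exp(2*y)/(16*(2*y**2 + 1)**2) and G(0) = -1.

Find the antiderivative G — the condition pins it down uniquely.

G(y) = -y*exp(2*y)/(16*(2*y**2 + 1)) - 1

Since d/dy undoes antidifferentiation here, G(y) must give back the stated G'(y).
A general antiderivative is -y*exp(2*y)/(16*(2*y**2 + 1)) + C.
The condition gives C = -1 - (0) = -1.
So G(y) = -y*exp(2*y)/(16*(2*y**2 + 1)) - 1.
Check: d/dy[-y*exp(2*y)/(16*(2*y**2 + 1)) - 1] = (-4*y**3*exp(2*y) + 2*y**2*exp(2*y) - 2*y*exp(2*y) - exp(2*y))/(64*y**4 + 64*y**2 + 16), which equals G'(y).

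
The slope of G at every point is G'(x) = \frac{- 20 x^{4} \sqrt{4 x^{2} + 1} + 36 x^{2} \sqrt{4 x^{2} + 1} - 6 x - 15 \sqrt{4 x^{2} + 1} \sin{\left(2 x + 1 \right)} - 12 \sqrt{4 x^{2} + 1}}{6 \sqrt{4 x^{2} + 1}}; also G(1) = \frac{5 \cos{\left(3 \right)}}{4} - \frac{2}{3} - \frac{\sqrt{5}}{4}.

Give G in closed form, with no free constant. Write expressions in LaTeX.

A candidate passes only if d/dx[G] lands on the given G'(x) exactly.
A general antiderivative is - \frac{2 x^{5}}{3} + 2 x^{3} - 2 x - \frac{\sqrt{4 x^{2} + 1}}{4} + \frac{5 \cos{\left(2 x + 1 \right)}}{4} + C.
The condition gives C = \frac{5 \cos{\left(3 \right)}}{4} - \frac{2}{3} - \frac{\sqrt{5}}{4} - (\frac{5 \cos{\left(3 \right)}}{4} - \frac{2}{3} - \frac{\sqrt{5}}{4}) = 0.
So G(x) = - \frac{8 x^{5} - 24 x^{3} + 24 x + 3 \sqrt{4 x^{2} + 1} - 15 \cos{\left(2 x + 1 \right)}}{12}.
Check: d/dx[- \frac{8 x^{5} - 24 x^{3} + 24 x + 3 \sqrt{4 x^{2} + 1} - 15 \cos{\left(2 x + 1 \right)}}{12}] = \frac{- 20 x^{4} \sqrt{4 x^{2} + 1} + 36 x^{2} \sqrt{4 x^{2} + 1} - 6 x - 15 \sqrt{4 x^{2} + 1} \sin{\left(2 x + 1 \right)} - 12 \sqrt{4 x^{2} + 1}}{6 \sqrt{4 x^{2} + 1}} = G'(x).

G(x) = - \frac{8 x^{5} - 24 x^{3} + 24 x + 3 \sqrt{4 x^{2} + 1} - 15 \cos{\left(2 x + 1 \right)}}{12}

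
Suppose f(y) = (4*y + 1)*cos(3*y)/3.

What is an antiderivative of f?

Recover f(y) by differentiating a candidate F(y); any mismatch rules it out.
Check: d/dy[4*y*sin(3*y)/9 + sin(3*y)/9 + 4*cos(3*y)/27] = 4*y*cos(3*y)/3 + cos(3*y)/3, which equals f(y).

An antiderivative is F(y) = 4*y*sin(3*y)/9 + sin(3*y)/9 + 4*cos(3*y)/27.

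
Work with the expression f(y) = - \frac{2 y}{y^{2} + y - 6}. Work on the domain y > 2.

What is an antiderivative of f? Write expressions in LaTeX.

The denominator factors as \left(y - 2\right) \left(y + 3\right); partial fractions split f into directly integrable pieces: - \frac{6}{5 \left(y + 3\right)} - \frac{4}{5 \left(y - 2\right)}.
Check: d/dy[- \frac{4 \log{\left(y - 2 \right)}}{5} - \frac{6 \log{\left(y + 3 \right)}}{5}] = - \frac{2 y}{y^{2} + y - 6} = f(y).

An antiderivative is F(y) = - \frac{4 \log{\left(y - 2 \right)}}{5} - \frac{6 \log{\left(y + 3 \right)}}{5}.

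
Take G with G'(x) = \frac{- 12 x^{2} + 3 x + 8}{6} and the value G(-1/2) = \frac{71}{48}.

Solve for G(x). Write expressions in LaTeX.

Recover the given G'(x) by differentiating a candidate G(x); any mismatch rules it out.
A general antiderivative is - \frac{2 x^{3}}{3} + \frac{x^{2}}{4} + \frac{4 x}{3} + C.
The condition gives C = \frac{71}{48} - (- \frac{25}{48}) = 2.
So G(x) = - \frac{8 x^{3} - 3 x^{2} - 16 x - 24}{12}.
Check: d/dx[- \frac{8 x^{3} - 3 x^{2} - 16 x - 24}{12}] = - 2 x^{2} + \frac{x}{2} + \frac{4}{3}, which equals G'(x).

G(x) = - \frac{8 x^{3} - 3 x^{2} - 16 x - 24}{12}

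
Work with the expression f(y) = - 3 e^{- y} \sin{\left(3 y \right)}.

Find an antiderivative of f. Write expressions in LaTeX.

A first test for any F(y): its y-derivative must equal f(y) identically.
Check: d/dy[\frac{\left(3 \sin{\left(3 y \right)} + 9 \cos{\left(3 y \right)}\right) e^{- y}}{10}] = - 3 e^{- y} \sin{\left(3 y \right)} = f(y).

An antiderivative is F(y) = \frac{\left(3 \sin{\left(3 y \right)} + 9 \cos{\left(3 y \right)}\right) e^{- y}}{10}.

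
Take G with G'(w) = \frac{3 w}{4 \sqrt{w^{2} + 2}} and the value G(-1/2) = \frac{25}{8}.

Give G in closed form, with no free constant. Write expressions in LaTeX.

G(w) = \frac{3 \sqrt{w^{2} + 2}}{4} + 2

G'(w) matches the chain-rule pattern g'(h)*h' with inner function h(w) = w^{2} + 2; substituting u = h(w) collapses the integral.
A general antiderivative is \frac{3 \sqrt{w^{2} + 2}}{4} + C.
The condition gives C = \frac{25}{8} - (\frac{9}{8}) = 2.
So G(w) = \frac{3 \sqrt{w^{2} + 2}}{4} + 2.
Check: d/dw[\frac{3 \sqrt{w^{2} + 2}}{4} + 2] = \frac{3 w}{4 \sqrt{w^{2} + 2}} = G'(w).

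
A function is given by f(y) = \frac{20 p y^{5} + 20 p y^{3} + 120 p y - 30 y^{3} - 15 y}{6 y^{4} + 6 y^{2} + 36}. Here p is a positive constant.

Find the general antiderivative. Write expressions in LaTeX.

Recover f(y) by differentiating a candidate F(y); any mismatch rules it out.
Check: d/dy[\frac{5 \left(4 p y^{2} - 3 \log{\left(y^{4} + y^{2} + 6 \right)}\right)}{12}] = \frac{20 p y^{5} + 20 p y^{3} + 120 p y - 30 y^{3} - 15 y}{6 y^{4} + 6 y^{2} + 36} = f(y).

F(y) = \frac{5 \left(4 p y^{2} - 3 \log{\left(y^{4} + y^{2} + 6 \right)}\right)}{12} + C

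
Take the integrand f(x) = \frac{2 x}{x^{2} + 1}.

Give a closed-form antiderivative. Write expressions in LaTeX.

f matches the chain-rule pattern g'(h)*h' with inner function h(x) = x^{2} + 1; substituting u = h(x) collapses the integral.
Check: d/dx[\log{\left(x^{2} + 1 \right)}] = \frac{2 x}{x^{2} + 1} = f(x).

An antiderivative is F(x) = \log{\left(x^{2} + 1 \right)}.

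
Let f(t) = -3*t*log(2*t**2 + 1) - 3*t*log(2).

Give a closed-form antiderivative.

An antiderivative is F(t) = 3*(-2*t**2*log(4*t**2 + 2) + 2*t**2 - log(2*t**2 + 1))/4.

The integrand splits into summands that can be handled one at a time.
Check: d/dt[3*(-2*t**2*log(4*t**2 + 2) + 2*t**2 - log(2*t**2 + 1))/4] = -3*t*log(2*t**2 + 1) - 3*t*log(2) = f(t).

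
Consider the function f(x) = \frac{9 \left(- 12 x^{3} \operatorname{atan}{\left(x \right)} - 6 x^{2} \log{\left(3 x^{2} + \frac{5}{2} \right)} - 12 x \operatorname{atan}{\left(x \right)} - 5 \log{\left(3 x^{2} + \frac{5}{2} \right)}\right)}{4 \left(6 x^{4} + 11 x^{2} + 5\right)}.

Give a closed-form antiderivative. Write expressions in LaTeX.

An antiderivative is F(x) = - \frac{9 \log{\left(3 x^{2} + \frac{5}{2} \right)} \operatorname{atan}{\left(x \right)}}{4}.

f has the shape u'v + uv' for u = - \frac{9 \operatorname{atan}{\left(x \right)}}{4} and v = \log{\left(3 x^{2} + \frac{5}{2} \right)} — it is the derivative of the product u*v.
Check: d/dx[- \frac{9 \log{\left(3 x^{2} + \frac{5}{2} \right)} \operatorname{atan}{\left(x \right)}}{4}] = \frac{- 108 x^{3} \operatorname{atan}{\left(x \right)} - 54 x^{2} \log{\left(3 x^{2} + \frac{5}{2} \right)} - 108 x \operatorname{atan}{\left(x \right)} - 45 \log{\left(3 x^{2} + \frac{5}{2} \right)}}{24 x^{4} + 44 x^{2} + 20}, which equals f(x).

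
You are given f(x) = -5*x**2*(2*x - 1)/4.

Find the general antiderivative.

For F(x) to be correct the identity F'(x) - f(x) = 0 must hold.
Check: d/dx[5*x**3*(2 - 3*x)/24] = -5*x**3/2 + 5*x**2/4, which equals f(x).

F(x) = 5*x**3*(2 - 3*x)/24 + C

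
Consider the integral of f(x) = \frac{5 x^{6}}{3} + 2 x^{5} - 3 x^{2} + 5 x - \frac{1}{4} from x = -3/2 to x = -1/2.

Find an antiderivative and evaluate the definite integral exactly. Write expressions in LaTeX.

Integrate term by term and add the pieces.
F(x) = \frac{x \left(20 x^{6} + 28 x^{5} - 84 x^{2} + 210 x - 21\right)}{84} is an antiderivative of f.
Check: d/dx[\frac{x \left(20 x^{6} + 28 x^{5} - 84 x^{2} + 210 x - 21\right)}{84}] = \frac{5 x^{6}}{3} + 2 x^{5} - 3 x^{2} + 5 x - \frac{1}{4} = f(x).
F(-1/2) = \frac{787}{896}; F(-3/2) = \frac{8157}{896}.
Integral = F(-1/2) - F(-3/2) = - \frac{3685}{448}.

Antiderivative: F(x) = \frac{x \left(20 x^{6} + 28 x^{5} - 84 x^{2} + 210 x - 21\right)}{84}; value = - \frac{3685}{448}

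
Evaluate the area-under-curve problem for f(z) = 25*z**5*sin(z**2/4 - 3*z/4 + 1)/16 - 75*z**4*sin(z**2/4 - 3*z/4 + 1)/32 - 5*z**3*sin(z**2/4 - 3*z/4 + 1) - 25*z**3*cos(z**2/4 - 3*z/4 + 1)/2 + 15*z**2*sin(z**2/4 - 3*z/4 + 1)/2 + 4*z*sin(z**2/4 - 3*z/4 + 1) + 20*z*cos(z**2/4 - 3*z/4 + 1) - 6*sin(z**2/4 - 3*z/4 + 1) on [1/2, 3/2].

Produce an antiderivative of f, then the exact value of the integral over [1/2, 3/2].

Recognize the product-rule pattern: f = u'v + uv' with u = -2*(5*z**2/4 - 2)**2, v = cos(z**2/4 - 3*z/4 + 1), so integration by parts undoes it.
F(z) = -(5*z**2 - 8)**2*cos(z**2/4 - 3*z/4 + 1)/8 is an antiderivative of f.
Check: d/dz[-(5*z**2 - 8)**2*cos(z**2/4 - 3*z/4 + 1)/8] = 25*z**5*sin(z**2/4 - 3*z/4 + 1)/16 - 75*z**4*sin(z**2/4 - 3*z/4 + 1)/32 - 5*z**3*sin(z**2/4 - 3*z/4 + 1) - 25*z**3*cos(z**2/4 - 3*z/4 + 1)/2 + 15*z**2*sin(z**2/4 - 3*z/4 + 1)/2 + 4*z*sin(z**2/4 - 3*z/4 + 1) + 20*z*cos(z**2/4 - 3*z/4 + 1) - 6*sin(z**2/4 - 3*z/4 + 1) = f(z).
F(3/2) = -169*cos(7/16)/128; F(1/2) = -729*cos(11/16)/128.
Integral = F(3/2) - F(1/2) = -169*cos(7/16)/128 + 729*cos(11/16)/128.

Antiderivative: F(z) = -(5*z**2 - 8)**2*cos(z**2/4 - 3*z/4 + 1)/8; value = -169*cos(7/16)/128 + 729*cos(11/16)/128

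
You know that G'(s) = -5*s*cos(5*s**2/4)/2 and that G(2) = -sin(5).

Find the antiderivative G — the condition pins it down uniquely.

The substitution u = 5*s**2/4 works: G'(s) is exactly (dG/du)*(du/ds) for that inner function.
A general antiderivative is -sin(5*s**2/4) + C.
The condition gives C = -sin(5) - (-sin(5)) = 0.
So G(s) = -sin(5*s**2/4).
Check: d/ds[-sin(5*s**2/4)] = -5*s*cos(5*s**2/4)/2 = G'(s).

G(s) = -sin(5*s**2/4)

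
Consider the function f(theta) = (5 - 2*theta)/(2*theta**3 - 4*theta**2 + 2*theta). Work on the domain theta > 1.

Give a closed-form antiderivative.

The denominator factors as 2*theta*(theta - 1)**2; partial fractions split f into directly integrable pieces: -5/(2*(theta - 1)) + 3/(2*(theta - 1)**2) + 5/(2*theta).
Check: d/dtheta[(5*(theta - 1)*log(theta) - 5*(theta - 1)*log(theta - 1) - 3)/(2*(theta - 1))] = (5 - 2*theta)/(2*theta**3 - 4*theta**2 + 2*theta) = f(theta).

An antiderivative is F(theta) = (5*(theta - 1)*log(theta) - 5*(theta - 1)*log(theta - 1) - 3)/(2*(theta - 1)).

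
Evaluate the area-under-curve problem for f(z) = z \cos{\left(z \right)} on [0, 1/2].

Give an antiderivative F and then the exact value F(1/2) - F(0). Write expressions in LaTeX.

Antiderivative: F(z) = z \sin{\left(z \right)} + \cos{\left(z \right)}; value = -1 + \frac{\sin{\left(\frac{1}{2} \right)}}{2} + \cos{\left(\frac{1}{2} \right)}

A first test for any F(z): its z-derivative must equal f(z) identically.
F(z) = z \sin{\left(z \right)} + \cos{\left(z \right)} is an antiderivative of f.
Check: d/dz[z \sin{\left(z \right)} + \cos{\left(z \right)}] = z \cos{\left(z \right)} = f(z).
F(1/2) = \frac{\sin{\left(\frac{1}{2} \right)}}{2} + \cos{\left(\frac{1}{2} \right)}; F(0) = 1.
Integral = F(1/2) - F(0) = -1 + \frac{\sin{\left(\frac{1}{2} \right)}}{2} + \cos{\left(\frac{1}{2} \right)}.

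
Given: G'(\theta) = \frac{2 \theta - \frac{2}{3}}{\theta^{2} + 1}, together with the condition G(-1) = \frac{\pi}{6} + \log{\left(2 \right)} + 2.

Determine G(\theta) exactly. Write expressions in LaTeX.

G(\theta) = \frac{3 \log{\left(\theta^{2} + 1 \right)} - 2 \operatorname{atan}{\left(\theta \right)} + 6}{3}

Since d/d\theta undoes antidifferentiation here, G(\theta) must give back the stated G'(\theta).
A general antiderivative is \log{\left(\theta^{2} + 1 \right)} - \frac{2 \operatorname{atan}{\left(\theta \right)}}{3} + C.
The condition gives C = \frac{\pi}{6} + \log{\left(2 \right)} + 2 - (\frac{\pi}{6} + \log{\left(2 \right)}) = 2.
So G(\theta) = \frac{3 \log{\left(\theta^{2} + 1 \right)} - 2 \operatorname{atan}{\left(\theta \right)} + 6}{3}.
Check: d/d\theta[\frac{3 \log{\left(\theta^{2} + 1 \right)} - 2 \operatorname{atan}{\left(\theta \right)} + 6}{3}] = \frac{6 \theta - 2}{3 \theta^{2} + 3}, which equals G'(\theta).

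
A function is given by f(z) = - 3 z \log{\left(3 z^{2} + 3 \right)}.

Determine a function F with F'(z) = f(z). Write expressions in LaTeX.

An antiderivative is F(z) = \frac{3 \left(- z^{2} \log{\left(3 z^{2} + 3 \right)} + z^{2} - \log{\left(z^{2} + 1 \right)}\right)}{2}.

Differentiate the proposed F(z) back; it has to land on f(z) exactly.
Check: d/dz[\frac{3 \left(- z^{2} \log{\left(3 z^{2} + 3 \right)} + z^{2} - \log{\left(z^{2} + 1 \right)}\right)}{2}] = - 3 z \log{\left(z^{2} + 1 \right)} - 3 z \log{\left(3 \right)}, which equals f(z).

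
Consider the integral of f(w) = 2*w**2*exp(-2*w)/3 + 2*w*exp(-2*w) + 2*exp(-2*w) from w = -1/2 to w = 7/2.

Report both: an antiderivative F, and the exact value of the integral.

Antiderivative: F(w) = -w**2*exp(-2*w)/3 - 4*w*exp(-2*w)/3 - 5*exp(-2*w)/3; value = -125*exp(-7)/12 + 13*exp(1)/12

f has the shape u'v + uv' for u = -w**2/3 - 4*w/3 - 5/3 and v = exp(-2*w) — it is the derivative of the product u*v.
F(w) = -w**2*exp(-2*w)/3 - 4*w*exp(-2*w)/3 - 5*exp(-2*w)/3 is an antiderivative of f.
Check: d/dw[-w**2*exp(-2*w)/3 - 4*w*exp(-2*w)/3 - 5*exp(-2*w)/3] = (2*w**2 + 6*w + 6)*exp(-2*w)/3, which equals f(w).
F(7/2) = -125*exp(-7)/12; F(-1/2) = -13*exp(1)/12.
Integral = F(7/2) - F(-1/2) = -125*exp(-7)/12 + 13*exp(1)/12.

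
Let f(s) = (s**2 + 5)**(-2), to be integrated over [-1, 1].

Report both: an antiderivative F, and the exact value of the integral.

A first test for any F(s): its s-derivative must equal f(s) identically.
F(s) = (5*s + sqrt(5)*(s**2 + 5)*atan(sqrt(5)*s/5))/(50*(s**2 + 5)) is an antiderivative of f.
Check: d/ds[(5*s + sqrt(5)*(s**2 + 5)*atan(sqrt(5)*s/5))/(50*(s**2 + 5))] = 1/(s**4 + 10*s**2 + 25), which equals f(s).
F(1) = 1/60 + sqrt(5)*atan(sqrt(5)/5)/50; F(-1) = -sqrt(5)*atan(sqrt(5)/5)/50 - 1/60.
Integral = F(1) - F(-1) = 1/30 + sqrt(5)*atan(sqrt(5)/5)/25.

Antiderivative: F(s) = (5*s + sqrt(5)*(s**2 + 5)*atan(sqrt(5)*s/5))/(50*(s**2 + 5)); value = 1/30 + sqrt(5)*atan(sqrt(5)/5)/25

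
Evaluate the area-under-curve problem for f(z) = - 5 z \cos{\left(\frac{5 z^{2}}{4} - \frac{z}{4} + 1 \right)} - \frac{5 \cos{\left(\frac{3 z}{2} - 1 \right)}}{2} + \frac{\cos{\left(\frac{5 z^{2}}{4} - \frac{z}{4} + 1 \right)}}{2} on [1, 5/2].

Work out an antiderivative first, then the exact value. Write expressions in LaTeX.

Antiderivative: F(z) = - \frac{5 \sin{\left(\frac{3 z}{2} - 1 \right)} + 6 \sin{\left(\frac{5 z^{2}}{4} - \frac{z}{4} + 1 \right)}}{3}; value = - 2 \sin{\left(\frac{131}{16} \right)} - \frac{5 \sin{\left(\frac{11}{4} \right)}}{3} + \frac{5 \sin{\left(\frac{1}{2} \right)}}{3} + 2 \sin{\left(2 \right)}

Integrate term by term and add the pieces.
F(z) = - \frac{5 \sin{\left(\frac{3 z}{2} - 1 \right)} + 6 \sin{\left(\frac{5 z^{2}}{4} - \frac{z}{4} + 1 \right)}}{3} is an antiderivative of f.
Check: d/dz[- \frac{5 \sin{\left(\frac{3 z}{2} - 1 \right)} + 6 \sin{\left(\frac{5 z^{2}}{4} - \frac{z}{4} + 1 \right)}}{3}] = - 5 z \cos{\left(\frac{5 z^{2}}{4} - \frac{z}{4} + 1 \right)} - \frac{5 \cos{\left(\frac{3 z}{2} - 1 \right)}}{2} + \frac{\cos{\left(\frac{5 z^{2}}{4} - \frac{z}{4} + 1 \right)}}{2} = f(z).
F(5/2) = - 2 \sin{\left(\frac{131}{16} \right)} - \frac{5 \sin{\left(\frac{11}{4} \right)}}{3}; F(1) = - 2 \sin{\left(2 \right)} - \frac{5 \sin{\left(\frac{1}{2} \right)}}{3}.
Integral = F(5/2) - F(1) = - 2 \sin{\left(\frac{131}{16} \right)} - \frac{5 \sin{\left(\frac{11}{4} \right)}}{3} + \frac{5 \sin{\left(\frac{1}{2} \right)}}{3} + 2 \sin{\left(2 \right)}.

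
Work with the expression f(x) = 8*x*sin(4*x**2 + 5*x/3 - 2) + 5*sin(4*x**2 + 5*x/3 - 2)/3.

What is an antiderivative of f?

The substitution u = 4*x**2 + 5*x/3 - 2 works: f is exactly (dF/du)*(du/dx) for that inner function.
Check: d/dx[-cos(4*x**2 + 5*x/3 - 2)] = 8*x*sin(4*x**2 + 5*x/3 - 2) + 5*sin(4*x**2 + 5*x/3 - 2)/3 = f(x).

An antiderivative is F(x) = -cos(4*x**2 + 5*x/3 - 2).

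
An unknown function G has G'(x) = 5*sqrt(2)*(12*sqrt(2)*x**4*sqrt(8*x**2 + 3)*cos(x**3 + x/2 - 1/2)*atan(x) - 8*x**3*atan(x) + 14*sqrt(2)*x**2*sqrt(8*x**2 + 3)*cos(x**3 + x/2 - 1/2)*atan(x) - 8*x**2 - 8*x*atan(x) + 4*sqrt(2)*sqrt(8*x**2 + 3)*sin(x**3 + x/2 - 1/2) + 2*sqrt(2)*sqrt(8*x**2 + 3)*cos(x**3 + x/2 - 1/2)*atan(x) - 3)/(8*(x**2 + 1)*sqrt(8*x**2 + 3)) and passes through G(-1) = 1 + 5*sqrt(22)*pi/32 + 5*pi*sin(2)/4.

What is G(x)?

Recognize the product-rule pattern: G'(x) = u'v + uv' with u = -5*sqrt(4*x**2 + 3/2)/4 + 5*sin(x**3 + x/2 - 1/2), v = atan(x), so integration by parts undoes it.
A general antiderivative is 5*(-sqrt(4*x**2 + 3/2) + 4*sin(x**3 + x/2 - 1/2))*atan(x)/4 + C.
The condition gives C = 1 + 5*sqrt(22)*pi/32 + 5*pi*sin(2)/4 - (5*sqrt(22)*pi/32 + 5*pi*sin(2)/4) = 1.
So G(x) = sqrt(2)*(-5*sqrt(8*x**2 + 3)*atan(x) + 20*sqrt(2)*sin(x**3 + x/2 - 1/2)*atan(x) + 4*sqrt(2))/8.
Check: d/dx[sqrt(2)*(-5*sqrt(8*x**2 + 3)*atan(x) + 20*sqrt(2)*sin(x**3 + x/2 - 1/2)*atan(x) + 4*sqrt(2))/8] = (120*x**4*sqrt(8*x**2 + 3)*cos(x**3 + x/2 - 1/2)*atan(x) - 40*sqrt(2)*x**3*atan(x) + 140*x**2*sqrt(8*x**2 + 3)*cos(x**3 + x/2 - 1/2)*atan(x) - 40*sqrt(2)*x**2 - 40*sqrt(2)*x*atan(x) + 40*sqrt(8*x**2 + 3)*sin(x**3 + x/2 - 1/2) + 20*sqrt(8*x**2 + 3)*cos(x**3 + x/2 - 1/2)*atan(x) - 15*sqrt(2))/(8*x**2*sqrt(8*x**2 + 3) + 8*sqrt(8*x**2 + 3)), which equals G'(x).

G(x) = sqrt(2)*(-5*sqrt(8*x**2 + 3)*atan(x) + 20*sqrt(2)*sin(x**3 + x/2 - 1/2)*atan(x) + 4*sqrt(2))/8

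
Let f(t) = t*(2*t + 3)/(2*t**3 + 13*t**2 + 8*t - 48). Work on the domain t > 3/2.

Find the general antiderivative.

Factor the denominator ((t + 4)**2*(2*t - 3)) and decompose: f = 36/(121*(2*t - 3)) + 103/(121*(t + 4)) - 20/(11*(t + 4)**2); each piece integrates to a log, atan, or power term.
Check: d/dt[(18*t*log(t - 3/2) + 103*t*log(t + 4) + 72*log(t - 3/2) + 412*log(t + 4) + 220)/(121*t + 484)] = (2*t**2 + 3*t)/(2*t**3 + 13*t**2 + 8*t - 48), which equals f(t).

F(t) = (18*t*log(t - 3/2) + 103*t*log(t + 4) + 72*log(t - 3/2) + 412*log(t + 4) + 220)/(121*t + 484) + C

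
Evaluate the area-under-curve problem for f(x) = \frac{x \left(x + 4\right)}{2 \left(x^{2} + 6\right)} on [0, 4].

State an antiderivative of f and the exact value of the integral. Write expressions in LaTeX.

Antiderivative: F(x) = \frac{x}{2} + \log{\left(x^{2} + 6 \right)} - \frac{\sqrt{6} \operatorname{atan}{\left(\frac{\sqrt{6} x}{6} \right)}}{2}; value = - \log{\left(6 \right)} - \frac{\sqrt{6} \operatorname{atan}{\left(\frac{2 \sqrt{6}}{3} \right)}}{2} + 2 + \log{\left(22 \right)}

Any candidate F(x) must reproduce f(x) exactly when differentiated.
F(x) = \frac{x}{2} + \log{\left(x^{2} + 6 \right)} - \frac{\sqrt{6} \operatorname{atan}{\left(\frac{\sqrt{6} x}{6} \right)}}{2} is an antiderivative of f.
Check: d/dx[\frac{x}{2} + \log{\left(x^{2} + 6 \right)} - \frac{\sqrt{6} \operatorname{atan}{\left(\frac{\sqrt{6} x}{6} \right)}}{2}] = \frac{x^{2} + 4 x}{2 x^{2} + 12}, which equals f(x).
F(4) = - \frac{\sqrt{6} \operatorname{atan}{\left(\frac{2 \sqrt{6}}{3} \right)}}{2} + 2 + \log{\left(22 \right)}; F(0) = \log{\left(6 \right)}.
Integral = F(4) - F(0) = - \log{\left(6 \right)} - \frac{\sqrt{6} \operatorname{atan}{\left(\frac{2 \sqrt{6}}{3} \right)}}{2} + 2 + \log{\left(22 \right)}.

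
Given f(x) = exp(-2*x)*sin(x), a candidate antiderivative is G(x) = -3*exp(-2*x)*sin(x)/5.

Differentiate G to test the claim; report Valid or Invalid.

d/dx[G] = (6*sin(x) - 3*cos(x))*exp(-2*x)/5
d/dx[G] - f(x) = (sin(x) - 3*cos(x))*exp(-2*x)/5 != 0.

Invalid: d/dx[G] - f = (sin(x) - 3*cos(x))*exp(-2*x)/5, which is not 0.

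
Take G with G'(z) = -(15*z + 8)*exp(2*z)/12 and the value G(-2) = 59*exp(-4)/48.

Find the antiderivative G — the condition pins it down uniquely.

Recognize the product-rule pattern: G'(z) = u'v + uv' with u = -5*z/8 - 1/48, v = exp(2*z), so integration by parts undoes it.
A general antiderivative is (-30*z - 1)*exp(2*z)/48 + C.
The condition gives C = 59*exp(-4)/48 - (59*exp(-4)/48) = 0.
So G(z) = -(30*z + 1)*exp(2*z)/48.
Check: d/dz[-(30*z + 1)*exp(2*z)/48] = -5*z*exp(2*z)/4 - 2*exp(2*z)/3, which equals G'(z).

G(z) = -(30*z + 1)*exp(2*z)/48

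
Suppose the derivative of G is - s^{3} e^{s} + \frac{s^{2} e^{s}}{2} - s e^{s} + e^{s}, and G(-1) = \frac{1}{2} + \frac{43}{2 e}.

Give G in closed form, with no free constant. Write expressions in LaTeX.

G'(s) has the shape u'v + uv' for u = - s^{3} + \frac{7 s^{2}}{2} - 8 s + 9 and v = e^{s} — it is the derivative of the product u*v.
A general antiderivative is \frac{\left(- 2 s^{3} + 7 s^{2} - 16 s + 18\right) e^{s}}{2} + C.
The condition gives C = \frac{1}{2} + \frac{43}{2 e} - (\frac{43}{2 e}) = \frac{1}{2}.
So G(s) = - s^{3} e^{s} + \frac{7 s^{2} e^{s}}{2} - 8 s e^{s} + 9 e^{s} + \frac{1}{2}.
Check: d/ds[- s^{3} e^{s} + \frac{7 s^{2} e^{s}}{2} - 8 s e^{s} + 9 e^{s} + \frac{1}{2}] = - s^{3} e^{s} + \frac{s^{2} e^{s}}{2} - s e^{s} + e^{s} = G'(s).

G(s) = - s^{3} e^{s} + \frac{7 s^{2} e^{s}}{2} - 8 s e^{s} + 9 e^{s} + \frac{1}{2}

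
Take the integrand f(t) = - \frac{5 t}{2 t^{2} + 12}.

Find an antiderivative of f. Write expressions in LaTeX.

An antiderivative is F(t) = - \frac{5 \log{\left(t^{2} + 6 \right)}}{4}.

The substitution u = t^{2} + 6 works: f is exactly (dF/du)*(du/dt) for that inner function.
Check: d/dt[- \frac{5 \log{\left(t^{2} + 6 \right)}}{4}] = - \frac{5 t}{2 t^{2} + 12} = f(t).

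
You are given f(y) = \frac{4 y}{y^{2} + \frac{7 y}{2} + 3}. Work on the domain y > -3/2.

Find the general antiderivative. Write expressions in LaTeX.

Factor the denominator (\left(y + 2\right) \left(2 y + 3\right)) and decompose: f = - \frac{24}{2 y + 3} + \frac{16}{y + 2}; each piece integrates to a log, atan, or power term.
Check: d/dy[4 \left(- 3 \log{\left(y + \frac{3}{2} \right)} + 4 \log{\left(y + 2 \right)}\right)] = \frac{8 y}{2 y^{2} + 7 y + 6}, which equals f(y).

F(y) = 4 \left(- 3 \log{\left(y + \frac{3}{2} \right)} + 4 \log{\left(y + 2 \right)}\right) + C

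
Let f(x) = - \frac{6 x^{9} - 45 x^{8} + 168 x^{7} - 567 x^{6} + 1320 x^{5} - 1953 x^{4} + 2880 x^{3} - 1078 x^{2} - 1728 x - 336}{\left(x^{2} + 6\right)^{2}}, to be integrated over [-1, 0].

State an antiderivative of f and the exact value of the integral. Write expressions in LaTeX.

Antiderivative: F(x) = \frac{- x^{8} + 9 x^{7} - 30 x^{6} + 63 x^{5} - 120 x^{4} + 63 x^{3} + 145 x^{2} + 56 x + 6}{x^{2} + 6}; value = \frac{198}{7}

Check any antiderivative F(x) by computing F'(x) and comparing it with f(x).
F(x) = \frac{- x^{8} + 9 x^{7} - 30 x^{6} + 63 x^{5} - 120 x^{4} + 63 x^{3} + 145 x^{2} + 56 x + 6}{x^{2} + 6} is an antiderivative of f.
Check: d/dx[\frac{- x^{8} + 9 x^{7} - 30 x^{6} + 63 x^{5} - 120 x^{4} + 63 x^{3} + 145 x^{2} + 56 x + 6}{x^{2} + 6}] = \frac{- 6 x^{9} + 45 x^{8} - 168 x^{7} + 567 x^{6} - 1320 x^{5} + 1953 x^{4} - 2880 x^{3} + 1078 x^{2} + 1728 x + 336}{x^{4} + 12 x^{2} + 36}, which equals f(x).
F(0) = 1; F(-1) = - \frac{191}{7}.
Integral = F(0) - F(-1) = \frac{198}{7}.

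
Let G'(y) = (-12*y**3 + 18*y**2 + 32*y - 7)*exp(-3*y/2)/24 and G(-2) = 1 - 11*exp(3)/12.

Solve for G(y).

G(y) = y**3*exp(-3*y/2)/3 + y**2*exp(-3*y/2)/6 - 2*y*exp(-3*y/2)/3 + 1 - exp(-3*y/2)/4

Recognize the product-rule pattern: G'(y) = u'v + uv' with u = y**3/3 + y**2/6 - 2*y/3 - 1/4, v = exp(-3*y/2), so integration by parts undoes it.
A general antiderivative is (y**3 + y**2/2 - 2*y - 3/4)*exp(-3*y/2)/3 + C.
The condition gives C = 1 - 11*exp(3)/12 - (-11*exp(3)/12) = 1.
So G(y) = y**3*exp(-3*y/2)/3 + y**2*exp(-3*y/2)/6 - 2*y*exp(-3*y/2)/3 + 1 - exp(-3*y/2)/4.
Check: d/dy[y**3*exp(-3*y/2)/3 + y**2*exp(-3*y/2)/6 - 2*y*exp(-3*y/2)/3 + 1 - exp(-3*y/2)/4] = (-12*y**3 + 18*y**2 + 32*y - 7)*exp(-3*y/2)/24 = G'(y).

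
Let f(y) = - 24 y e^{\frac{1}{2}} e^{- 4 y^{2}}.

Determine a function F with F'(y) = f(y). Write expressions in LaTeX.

f matches the chain-rule pattern g'(h)*h' with inner function h(y) = \frac{1}{2} - 4 y^{2}; substituting u = h(y) collapses the integral.
Check: d/dy[3 e^{\frac{1}{2}} e^{- 4 y^{2}}] = - 24 y e^{\frac{1}{2}} e^{- 4 y^{2}} = f(y).

An antiderivative is F(y) = 3 e^{\frac{1}{2}} e^{- 4 y^{2}}.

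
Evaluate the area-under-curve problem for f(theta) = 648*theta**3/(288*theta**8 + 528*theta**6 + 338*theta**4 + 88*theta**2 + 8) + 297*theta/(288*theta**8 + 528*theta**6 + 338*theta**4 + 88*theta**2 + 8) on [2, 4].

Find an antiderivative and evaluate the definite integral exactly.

Recognize the product-rule pattern: f = u'v + uv' with u = -9/(8*(4*theta**2 + 1)), v = 1/(theta**2/2 + 1/3), so integration by parts undoes it.
F(theta) = -9/(8*(theta**2/2 + 1/3)*(4*theta**2 + 1)) is an antiderivative of f.
Check: d/dtheta[-9/(8*(theta**2/2 + 1/3)*(4*theta**2 + 1))] = (648*theta**3 + 297*theta)/(288*theta**8 + 528*theta**6 + 338*theta**4 + 88*theta**2 + 8), which equals f(theta).
F(4) = -27/13000; F(2) = -27/952.
Integral = F(4) - F(2) = 20331/773500.

Antiderivative: F(theta) = -9/(8*(theta**2/2 + 1/3)*(4*theta**2 + 1)); value = 20331/773500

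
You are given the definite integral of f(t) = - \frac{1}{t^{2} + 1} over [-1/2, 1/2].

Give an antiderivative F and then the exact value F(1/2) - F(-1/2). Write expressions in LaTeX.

Antiderivative: F(t) = - \operatorname{atan}{\left(t \right)}; value = - 2 \operatorname{atan}{\left(\frac{1}{2} \right)}

Since d/dt undoes antidifferentiation here, F'(t) = f(t) is required of F(t).
F(t) = - \operatorname{atan}{\left(t \right)} is an antiderivative of f.
Check: d/dt[- \operatorname{atan}{\left(t \right)}] = - \frac{1}{t^{2} + 1} = f(t).
F(1/2) = - \operatorname{atan}{\left(\frac{1}{2} \right)}; F(-1/2) = \operatorname{atan}{\left(\frac{1}{2} \right)}.
Integral = F(1/2) - F(-1/2) = - 2 \operatorname{atan}{\left(\frac{1}{2} \right)}.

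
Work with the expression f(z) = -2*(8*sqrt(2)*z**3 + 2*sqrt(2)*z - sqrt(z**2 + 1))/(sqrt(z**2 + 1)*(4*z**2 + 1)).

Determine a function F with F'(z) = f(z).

For F(z) to be correct the identity F'(z) - f(z) = 0 must hold.
Check: d/dz[-4*sqrt(2)*sqrt(z**2 + 1) + atan(2*z)] = (-16*sqrt(2)*z**3 - 4*sqrt(2)*z + 2*sqrt(z**2 + 1))/(4*z**2*sqrt(z**2 + 1) + sqrt(z**2 + 1)), which equals f(z).

An antiderivative is F(z) = -4*sqrt(2)*sqrt(z**2 + 1) + atan(2*z).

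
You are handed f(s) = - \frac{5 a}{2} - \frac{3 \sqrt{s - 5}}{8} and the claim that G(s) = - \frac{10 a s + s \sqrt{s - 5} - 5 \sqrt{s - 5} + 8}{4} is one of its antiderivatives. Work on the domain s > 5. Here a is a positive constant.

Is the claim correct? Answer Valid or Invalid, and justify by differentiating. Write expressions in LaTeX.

Valid - differentiating G returns exactly f.

d/ds[G] = \frac{- 20 a \sqrt{s - 5} - 3 s + 15}{8 \sqrt{s - 5}}
This equals f(s) exactly, so the claim holds.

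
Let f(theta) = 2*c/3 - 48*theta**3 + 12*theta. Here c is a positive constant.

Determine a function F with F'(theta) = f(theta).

An antiderivative is F(theta) = 2*c*theta/3 - 12*theta**4 + 6*theta**2.

Integrate term by term and add the pieces.
Check: d/dtheta[2*c*theta/3 - 12*theta**4 + 6*theta**2] = 2*c/3 - 48*theta**3 + 12*theta = f(theta).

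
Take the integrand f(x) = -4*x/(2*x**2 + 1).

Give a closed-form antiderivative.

An antiderivative is F(x) = -log(2*x**2 + 1).

f matches the chain-rule pattern g'(h)*h' with inner function h(x) = 2*x**2 + 1; substituting u = h(x) collapses the integral.
Check: d/dx[-log(2*x**2 + 1)] = -4*x/(2*x**2 + 1) = f(x).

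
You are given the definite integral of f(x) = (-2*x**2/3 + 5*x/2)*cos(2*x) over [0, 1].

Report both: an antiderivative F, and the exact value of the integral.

Antiderivative: F(x) = -(8*x**2*sin(2*x) - 30*x*sin(2*x) + 8*x*cos(2*x) - 4*sin(2*x) - 15*cos(2*x))/24; value = -5/8 + 7*cos(2)/24 + 13*sin(2)/12

Any candidate F(x) must reproduce f(x) exactly when differentiated.
F(x) = -(8*x**2*sin(2*x) - 30*x*sin(2*x) + 8*x*cos(2*x) - 4*sin(2*x) - 15*cos(2*x))/24 is an antiderivative of f.
Check: d/dx[-(8*x**2*sin(2*x) - 30*x*sin(2*x) + 8*x*cos(2*x) - 4*sin(2*x) - 15*cos(2*x))/24] = -2*x**2*cos(2*x)/3 + 5*x*cos(2*x)/2, which equals f(x).
F(1) = 7*cos(2)/24 + 13*sin(2)/12; F(0) = 5/8.
Integral = F(1) - F(0) = -5/8 + 7*cos(2)/24 + 13*sin(2)/12.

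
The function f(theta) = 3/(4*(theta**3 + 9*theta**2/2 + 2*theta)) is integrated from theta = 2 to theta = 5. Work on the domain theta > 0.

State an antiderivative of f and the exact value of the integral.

Antiderivative: F(theta) = 3*log(theta)/8 - 3*log(theta + 1/2)/7 + 3*log(theta + 4)/56; value = -3*log(11/2)/7 - 3*log(2)/8 - 3*log(6)/56 + 3*log(9)/56 + 3*log(5/2)/7 + 3*log(5)/8

Factor the denominator (2*theta*(theta + 4)*(2*theta + 1)) and decompose: f = -6/(7*(2*theta + 1)) + 3/(56*(theta + 4)) + 3/(8*theta); each piece integrates to a log, atan, or power term.
F(theta) = 3*log(theta)/8 - 3*log(theta + 1/2)/7 + 3*log(theta + 4)/56 is an antiderivative of f.
Check: d/dtheta[3*log(theta)/8 - 3*log(theta + 1/2)/7 + 3*log(theta + 4)/56] = 3/(4*theta**3 + 18*theta**2 + 8*theta), which equals f(theta).
F(5) = -3*log(11/2)/7 + 3*log(9)/56 + 3*log(5)/8; F(2) = -3*log(5/2)/7 + 3*log(6)/56 + 3*log(2)/8.
Integral = F(5) - F(2) = -3*log(11/2)/7 - 3*log(2)/8 - 3*log(6)/56 + 3*log(9)/56 + 3*log(5/2)/7 + 3*log(5)/8.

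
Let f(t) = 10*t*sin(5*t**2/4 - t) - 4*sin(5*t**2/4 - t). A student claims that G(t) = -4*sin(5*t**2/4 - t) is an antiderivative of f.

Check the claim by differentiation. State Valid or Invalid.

Invalid: d/dt[G] - f = -10*t*sin(5*t**2/4 - t) - 10*t*cos(5*t**2/4 - t) + 4*sin(5*t**2/4 - t) + 4*cos(5*t**2/4 - t), which is not 0.

d/dt[G] = -10*t*cos(5*t**2/4 - t) + 4*cos(5*t**2/4 - t)
d/dt[G] - f(t) = -10*t*sin(5*t**2/4 - t) - 10*t*cos(5*t**2/4 - t) + 4*sin(5*t**2/4 - t) + 4*cos(5*t**2/4 - t) != 0.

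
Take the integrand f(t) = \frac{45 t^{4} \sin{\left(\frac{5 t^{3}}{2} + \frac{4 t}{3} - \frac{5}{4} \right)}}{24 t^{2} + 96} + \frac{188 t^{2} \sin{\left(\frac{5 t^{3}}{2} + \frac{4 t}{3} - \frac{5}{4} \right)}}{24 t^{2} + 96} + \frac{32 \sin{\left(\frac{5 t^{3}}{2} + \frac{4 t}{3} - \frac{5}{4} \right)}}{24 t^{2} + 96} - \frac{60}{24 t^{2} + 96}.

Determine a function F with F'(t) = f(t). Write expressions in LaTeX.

An antiderivative is F(t) = \frac{- \cos{\left(\frac{5 t^{3}}{2} + \frac{4 t}{3} - \frac{5}{4} \right)} - 5 \operatorname{atan}{\left(\frac{t}{2} \right)}}{4}.

Integrate term by term and add the pieces.
Check: d/dt[\frac{- \cos{\left(\frac{5 t^{3}}{2} + \frac{4 t}{3} - \frac{5}{4} \right)} - 5 \operatorname{atan}{\left(\frac{t}{2} \right)}}{4}] = \frac{45 t^{4} \sin{\left(\frac{5 t^{3}}{2} + \frac{4 t}{3} - \frac{5}{4} \right)} + 188 t^{2} \sin{\left(\frac{5 t^{3}}{2} + \frac{4 t}{3} - \frac{5}{4} \right)} + 32 \sin{\left(\frac{5 t^{3}}{2} + \frac{4 t}{3} - \frac{5}{4} \right)} - 60}{24 t^{2} + 96}, which equals f(t).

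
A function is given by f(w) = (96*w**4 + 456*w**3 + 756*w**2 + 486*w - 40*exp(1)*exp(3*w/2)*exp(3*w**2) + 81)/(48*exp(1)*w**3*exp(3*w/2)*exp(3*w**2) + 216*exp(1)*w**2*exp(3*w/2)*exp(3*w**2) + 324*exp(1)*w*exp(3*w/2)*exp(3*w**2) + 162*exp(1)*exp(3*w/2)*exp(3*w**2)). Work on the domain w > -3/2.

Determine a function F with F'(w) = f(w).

An antiderivative is F(w) = (-4*w**2 - 12*w + 5*exp(1)*exp(3*w/2)*exp(3*w**2) - 9)/(12*exp(1)*w**2*exp(3*w/2)*exp(3*w**2) + 36*exp(1)*w*exp(3*w/2)*exp(3*w**2) + 27*exp(1)*exp(3*w/2)*exp(3*w**2)).

An antiderivative F(w) passes only if d/dw[F] lands on f(w) exactly.
Check: d/dw[(-4*w**2 - 12*w + 5*exp(1)*exp(3*w/2)*exp(3*w**2) - 9)/(12*exp(1)*w**2*exp(3*w/2)*exp(3*w**2) + 36*exp(1)*w*exp(3*w/2)*exp(3*w**2) + 27*exp(1)*exp(3*w/2)*exp(3*w**2))] = (96*w**4 + 456*w**3 + 756*w**2 + 486*w - 40*exp(1)*exp(3*w/2)*exp(3*w**2) + 81)/(48*exp(1)*w**3*exp(3*w/2)*exp(3*w**2) + 216*exp(1)*w**2*exp(3*w/2)*exp(3*w**2) + 324*exp(1)*w*exp(3*w/2)*exp(3*w**2) + 162*exp(1)*exp(3*w/2)*exp(3*w**2)) = f(w).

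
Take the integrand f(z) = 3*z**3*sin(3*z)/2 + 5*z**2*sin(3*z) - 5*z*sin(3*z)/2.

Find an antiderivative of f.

An antiderivative is F(z) = (-27*z**3*cos(3*z) + 27*z**2*sin(3*z) - 90*z**2*cos(3*z) + 60*z*sin(3*z) + 63*z*cos(3*z) - 21*sin(3*z) + 20*cos(3*z))/54.

The integrand splits into summands that can be handled one at a time.
Check: d/dz[(-27*z**3*cos(3*z) + 27*z**2*sin(3*z) - 90*z**2*cos(3*z) + 60*z*sin(3*z) + 63*z*cos(3*z) - 21*sin(3*z) + 20*cos(3*z))/54] = 3*z**3*sin(3*z)/2 + 5*z**2*sin(3*z) - 5*z*sin(3*z)/2 = f(z).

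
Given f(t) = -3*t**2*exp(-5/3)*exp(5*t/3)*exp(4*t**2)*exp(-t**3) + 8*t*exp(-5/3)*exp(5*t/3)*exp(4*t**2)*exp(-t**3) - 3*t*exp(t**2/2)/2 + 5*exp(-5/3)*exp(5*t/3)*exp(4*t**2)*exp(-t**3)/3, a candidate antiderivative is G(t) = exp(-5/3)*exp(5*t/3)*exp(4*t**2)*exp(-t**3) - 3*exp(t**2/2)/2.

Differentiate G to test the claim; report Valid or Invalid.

Valid: G'(t) = f(t).

d/dt[G] = (-18*t**2*exp(5*t/3)*exp(4*t**2) + 48*t*exp(5*t/3)*exp(4*t**2) - 9*t*exp(5/3)*exp(t**2/2)*exp(t**3) + 10*exp(5*t/3)*exp(4*t**2))*exp(-5/3)*exp(-t**3)/6
This equals f(t) exactly, so the claim holds.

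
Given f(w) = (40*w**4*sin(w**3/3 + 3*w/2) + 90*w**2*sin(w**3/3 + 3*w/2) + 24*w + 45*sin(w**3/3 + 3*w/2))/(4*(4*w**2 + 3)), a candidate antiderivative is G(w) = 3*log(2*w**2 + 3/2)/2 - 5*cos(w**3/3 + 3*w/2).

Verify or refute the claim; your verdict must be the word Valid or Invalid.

Invalid: d/dw[G] - f = (40*w**4*sin(w**3/3 + 3*w/2) + 90*w**2*sin(w**3/3 + 3*w/2) + 24*w + 45*sin(w**3/3 + 3*w/2))/(16*w**2 + 12), which is not 0.

d/dw[G] = (40*w**4*sin(w**3/3 + 3*w/2) + 90*w**2*sin(w**3/3 + 3*w/2) + 24*w + 45*sin(w**3/3 + 3*w/2))/(8*w**2 + 6)
d/dw[G] - f(w) = (40*w**4*sin(w**3/3 + 3*w/2) + 90*w**2*sin(w**3/3 + 3*w/2) + 24*w + 45*sin(w**3/3 + 3*w/2))/(16*w**2 + 12) != 0.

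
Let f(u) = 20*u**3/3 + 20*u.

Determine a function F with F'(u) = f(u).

An antiderivative is F(u) = 5*u**4/3 + 10*u**2.

f matches the chain-rule pattern g'(h)*h' with inner function h(u) = u**2 + 3; substituting w = h(u) collapses the integral.
Check: d/du[5*u**4/3 + 10*u**2] = 20*u**3/3 + 20*u = f(u).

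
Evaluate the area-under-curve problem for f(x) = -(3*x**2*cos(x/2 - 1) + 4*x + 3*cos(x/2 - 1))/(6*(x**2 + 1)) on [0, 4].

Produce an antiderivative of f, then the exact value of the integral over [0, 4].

Antiderivative: F(x) = -log(2*x**2 + 2)/3 - sin(x/2 - 1); value = -2*sin(1) - log(34)/3 + log(2)/3

A first test for any F(x): its x-derivative must equal f(x) identically.
F(x) = -log(2*x**2 + 2)/3 - sin(x/2 - 1) is an antiderivative of f.
Check: d/dx[-log(2*x**2 + 2)/3 - sin(x/2 - 1)] = (-3*x**2*cos(x/2 - 1) - 4*x - 3*cos(x/2 - 1))/(6*x**2 + 6), which equals f(x).
F(4) = -log(34)/3 - sin(1); F(0) = -log(2)/3 + sin(1).
Integral = F(4) - F(0) = -2*sin(1) - log(34)/3 + log(2)/3.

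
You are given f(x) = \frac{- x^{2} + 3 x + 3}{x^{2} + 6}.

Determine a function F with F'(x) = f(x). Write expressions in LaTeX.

Recover f(x) by differentiating a candidate F(x); any mismatch rules it out.
Check: d/dx[- x + \frac{3 \log{\left(x^{2} + 6 \right)}}{2} + \frac{3 \sqrt{6} \operatorname{atan}{\left(\frac{\sqrt{6} x}{6} \right)}}{2}] = \frac{- x^{2} + 3 x + 3}{x^{2} + 6} = f(x).

An antiderivative is F(x) = - x + \frac{3 \log{\left(x^{2} + 6 \right)}}{2} + \frac{3 \sqrt{6} \operatorname{atan}{\left(\frac{\sqrt{6} x}{6} \right)}}{2}.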